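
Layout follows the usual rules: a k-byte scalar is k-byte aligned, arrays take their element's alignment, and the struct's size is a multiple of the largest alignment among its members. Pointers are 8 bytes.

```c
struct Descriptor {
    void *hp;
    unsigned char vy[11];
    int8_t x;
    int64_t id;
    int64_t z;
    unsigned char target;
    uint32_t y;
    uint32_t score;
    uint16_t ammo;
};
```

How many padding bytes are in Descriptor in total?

9

@0: hp [8B, align 8] → 8
@8: vy [11B, align 1] → 19
@19: x [1B, align 1] → 20
+4 pad (align 8)
@24: id [8B, align 8] → 32
@32: z [8B, align 8] → 40
@40: target [1B, align 1] → 41
+3 pad (align 4)
@44: y [4B, align 4] → 48
@48: score [4B, align 4] → 52
@52: ammo [2B, align 2] → 54
+2 tail pad (align 8)
size 56, align 8
data bytes 47, size 56 → padding 9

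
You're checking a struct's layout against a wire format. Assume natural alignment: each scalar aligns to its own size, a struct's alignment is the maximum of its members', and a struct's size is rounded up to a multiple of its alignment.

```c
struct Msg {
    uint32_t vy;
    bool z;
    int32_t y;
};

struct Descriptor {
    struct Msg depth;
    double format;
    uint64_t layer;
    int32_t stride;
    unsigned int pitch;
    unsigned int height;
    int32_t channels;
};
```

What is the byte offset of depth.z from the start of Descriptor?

4

Msg: vy at 0 (size 4, align 4) → ends 4; z at 4 (size 1, align 1) → ends 5; pad 3 to align 4 for y; y at 8 (size 4, align 4) → ends 12; total 12 bytes, alignment 4
depth at 0 (size 12, align 4) → ends 12
within Msg: z at 4
0 + 4 = 4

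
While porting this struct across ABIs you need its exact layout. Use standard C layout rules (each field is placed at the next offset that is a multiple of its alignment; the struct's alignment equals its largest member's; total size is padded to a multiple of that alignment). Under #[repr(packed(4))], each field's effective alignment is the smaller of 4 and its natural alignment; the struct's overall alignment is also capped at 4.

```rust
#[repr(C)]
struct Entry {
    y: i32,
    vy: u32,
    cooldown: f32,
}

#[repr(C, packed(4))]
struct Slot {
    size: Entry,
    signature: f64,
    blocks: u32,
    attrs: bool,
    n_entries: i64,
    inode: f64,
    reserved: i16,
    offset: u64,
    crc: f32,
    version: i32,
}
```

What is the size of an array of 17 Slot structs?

Entry: y at 0 (size 4, align 4) → ends 4; vy at 4 (size 4, align 4) → ends 8; cooldown at 8 (size 4, align 4) → ends 12; total 12 bytes, alignment 4
size at 0 (size 12, align 4) → ends 12
signature at 12 (size 8, align 4) → ends 20
blocks at 20 (size 4, align 4) → ends 24
attrs at 24 (size 1, align 1) → ends 25
pad 3 to align 4 for n_entries
n_entries at 28 (size 8, align 4) → ends 36
inode at 36 (size 8, align 4) → ends 44
reserved at 44 (size 2, align 2) → ends 46
pad 2 to align 4 for offset
offset at 48 (size 8, align 4) → ends 56
crc at 56 (size 4, align 4) → ends 60
version at 60 (size 4, align 4) → ends 64
total 64 bytes, alignment 4
array of 17: 17 × 64 = 1088

1088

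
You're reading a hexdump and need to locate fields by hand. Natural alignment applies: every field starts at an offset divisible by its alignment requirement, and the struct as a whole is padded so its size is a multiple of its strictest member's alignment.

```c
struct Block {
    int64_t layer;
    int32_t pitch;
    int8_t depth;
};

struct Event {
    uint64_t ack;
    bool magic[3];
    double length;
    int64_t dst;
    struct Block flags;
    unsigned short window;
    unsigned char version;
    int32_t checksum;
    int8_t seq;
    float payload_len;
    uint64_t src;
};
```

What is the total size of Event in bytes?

72 bytes

Block: layer at 0 (size 8, align 8) → ends 8; pitch at 8 (size 4, align 4) → ends 12; depth at 12 (size 1, align 1) → ends 13; tail pad 3 to reach multiple of 8; total 16 bytes, alignment 8
ack at 0 (size 8, align 8) → ends 8
magic at 8 (size 3, align 1) → ends 11
pad 5 to align 8 for length
length at 16 (size 8, align 8) → ends 24
dst at 24 (size 8, align 8) → ends 32
flags at 32 (size 16, align 8) → ends 48
window at 48 (size 2, align 2) → ends 50
version at 50 (size 1, align 1) → ends 51
pad 1 to align 4 for checksum
checksum at 52 (size 4, align 4) → ends 56
seq at 56 (size 1, align 1) → ends 57
pad 3 to align 4 for payload_len
payload_len at 60 (size 4, align 4) → ends 64
src at 64 (size 8, align 8) → ends 72
total 72 bytes, alignment 8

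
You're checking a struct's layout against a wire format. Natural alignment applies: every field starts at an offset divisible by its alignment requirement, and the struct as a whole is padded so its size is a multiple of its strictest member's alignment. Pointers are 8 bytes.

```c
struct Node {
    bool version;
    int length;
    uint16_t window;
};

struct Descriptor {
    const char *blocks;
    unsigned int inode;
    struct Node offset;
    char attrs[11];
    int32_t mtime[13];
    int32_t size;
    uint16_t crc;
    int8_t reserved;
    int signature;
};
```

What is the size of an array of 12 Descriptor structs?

1248

Node: version at 0 (size 1, align 1) → ends 1; pad 3 to align 4 for length; length at 4 (size 4, align 4) → ends 8; window at 8 (size 2, align 2) → ends 10; tail pad 2 to reach multiple of 4; total 12 bytes, alignment 4
blocks at 0 (size 8, align 8) → ends 8
inode at 8 (size 4, align 4) → ends 12
offset at 12 (size 12, align 4) → ends 24
attrs at 24 (size 11, align 1) → ends 35
pad 1 to align 4 for mtime
mtime at 36 (size 52, align 4) → ends 88
size at 88 (size 4, align 4) → ends 92
crc at 92 (size 2, align 2) → ends 94
reserved at 94 (size 1, align 1) → ends 95
pad 1 to align 4 for signature
signature at 96 (size 4, align 4) → ends 100
tail pad 4 to reach multiple of 8
total 104 bytes, alignment 8
array of 12: 12 × 104 = 1248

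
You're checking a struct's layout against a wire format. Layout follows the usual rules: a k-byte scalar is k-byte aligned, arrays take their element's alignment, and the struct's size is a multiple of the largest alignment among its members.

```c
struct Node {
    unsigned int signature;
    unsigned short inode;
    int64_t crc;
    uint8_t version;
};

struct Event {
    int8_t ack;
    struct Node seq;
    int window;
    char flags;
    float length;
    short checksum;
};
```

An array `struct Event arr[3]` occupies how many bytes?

Node: @0: signature [4B, align 4] → 4; @4: inode [2B, align 2] → 6; +2 pad (align 8); @8: crc [8B, align 8] → 16; @16: version [1B, align 1] → 17; +7 tail pad (align 8); size 24, align 8
@0: ack [1B, align 1] → 1
+7 pad (align 8)
@8: seq [24B, align 8] → 32
@32: window [4B, align 4] → 36
@36: flags [1B, align 1] → 37
+3 pad (align 4)
@40: length [4B, align 4] → 44
@44: checksum [2B, align 2] → 46
+2 tail pad (align 8)
size 48, align 8
array of 3: 3 × 48 = 144

144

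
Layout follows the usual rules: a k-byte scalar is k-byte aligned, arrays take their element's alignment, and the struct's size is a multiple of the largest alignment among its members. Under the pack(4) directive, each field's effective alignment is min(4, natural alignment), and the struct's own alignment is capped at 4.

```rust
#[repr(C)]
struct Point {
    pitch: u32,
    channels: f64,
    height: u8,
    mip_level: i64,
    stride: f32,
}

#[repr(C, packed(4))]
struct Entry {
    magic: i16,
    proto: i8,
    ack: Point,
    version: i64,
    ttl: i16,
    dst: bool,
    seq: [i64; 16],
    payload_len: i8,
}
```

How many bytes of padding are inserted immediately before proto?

0

Point: @0: pitch [4B, align 4] → 4; +4 pad (align 8); @8: channels [8B, align 8] → 16; @16: height [1B, align 1] → 17; +7 pad (align 8); @24: mip_level [8B, align 8] → 32; @32: stride [4B, align 4] → 36; +4 tail pad (align 8); size 40, align 8
@0: magic [2B, align 2] → 2
@2: proto [1B, align 1] → 3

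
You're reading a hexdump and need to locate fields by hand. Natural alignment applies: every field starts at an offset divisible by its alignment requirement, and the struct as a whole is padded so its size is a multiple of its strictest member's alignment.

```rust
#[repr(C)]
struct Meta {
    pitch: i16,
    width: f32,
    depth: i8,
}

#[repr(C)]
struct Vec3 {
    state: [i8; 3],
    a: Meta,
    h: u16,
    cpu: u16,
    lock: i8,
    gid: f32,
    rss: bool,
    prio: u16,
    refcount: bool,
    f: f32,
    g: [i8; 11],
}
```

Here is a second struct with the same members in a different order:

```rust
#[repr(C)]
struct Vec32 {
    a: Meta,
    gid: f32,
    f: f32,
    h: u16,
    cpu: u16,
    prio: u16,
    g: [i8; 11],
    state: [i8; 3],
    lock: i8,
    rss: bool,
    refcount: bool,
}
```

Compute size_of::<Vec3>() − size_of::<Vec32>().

Meta: 0..2  pitch  (2B, 2-aligned); 2..4  -- padding (2B); 4..8  width  (4B, 4-aligned); 8..9  depth  (1B, 1-aligned); 9..12  -- tail padding (3B); sizeof = 12, alignof = 4
0..3  state  (3B, 1-aligned)
3..4  -- padding (1B)
4..16  a  (12B, 4-aligned)
16..18  h  (2B, 2-aligned)
18..20  cpu  (2B, 2-aligned)
20..21  lock  (1B, 1-aligned)
21..24  -- padding (3B)
24..28  gid  (4B, 4-aligned)
28..29  rss  (1B, 1-aligned)
29..30  -- padding (1B)
30..32  prio  (2B, 2-aligned)
32..33  refcount  (1B, 1-aligned)
33..36  -- padding (3B)
36..40  f  (4B, 4-aligned)
40..51  g  (11B, 1-aligned)
51..52  -- tail padding (1B)
sizeof = 52, alignof = 4
— Vec32 —
0..12  a  (12B, 4-aligned)
12..16  gid  (4B, 4-aligned)
16..20  f  (4B, 4-aligned)
20..22  h  (2B, 2-aligned)
22..24  cpu  (2B, 2-aligned)
24..26  prio  (2B, 2-aligned)
26..37  g  (11B, 1-aligned)
37..40  state  (3B, 1-aligned)
40..41  lock  (1B, 1-aligned)
41..42  rss  (1B, 1-aligned)
42..43  refcount  (1B, 1-aligned)
43..44  -- tail padding (1B)
sizeof = 44, alignof = 4
52 − 44 = 8

8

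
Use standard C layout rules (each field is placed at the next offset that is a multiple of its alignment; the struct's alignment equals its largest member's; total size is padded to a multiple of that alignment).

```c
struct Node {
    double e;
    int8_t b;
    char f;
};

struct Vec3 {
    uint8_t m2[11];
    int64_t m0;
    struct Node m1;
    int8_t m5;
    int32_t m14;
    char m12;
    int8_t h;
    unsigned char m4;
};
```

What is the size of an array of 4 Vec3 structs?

Node: e at 0 (size 8, align 8) → ends 8; b at 8 (size 1, align 1) → ends 9; f at 9 (size 1, align 1) → ends 10; tail pad 6 to reach multiple of 8; total 16 bytes, alignment 8
m2 at 0 (size 11, align 1) → ends 11
pad 5 to align 8 for m0
m0 at 16 (size 8, align 8) → ends 24
m1 at 24 (size 16, align 8) → ends 40
m5 at 40 (size 1, align 1) → ends 41
pad 3 to align 4 for m14
m14 at 44 (size 4, align 4) → ends 48
m12 at 48 (size 1, align 1) → ends 49
h at 49 (size 1, align 1) → ends 50
m4 at 50 (size 1, align 1) → ends 51
tail pad 5 to reach multiple of 8
total 56 bytes, alignment 8
array of 4: 4 × 56 = 224

224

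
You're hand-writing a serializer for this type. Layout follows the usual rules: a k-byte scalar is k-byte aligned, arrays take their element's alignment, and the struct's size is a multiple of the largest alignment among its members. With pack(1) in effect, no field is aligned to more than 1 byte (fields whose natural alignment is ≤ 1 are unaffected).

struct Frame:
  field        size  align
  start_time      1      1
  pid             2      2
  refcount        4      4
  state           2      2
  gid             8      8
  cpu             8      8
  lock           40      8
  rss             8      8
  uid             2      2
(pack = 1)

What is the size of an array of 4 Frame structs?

0..1  start_time  (1B, 1-aligned)
1..3  pid  (2B, 1-aligned)
3..7  refcount  (4B, 1-aligned)
7..9  state  (2B, 1-aligned)
9..17  gid  (8B, 1-aligned)
17..25  cpu  (8B, 1-aligned)
25..65  lock  (40B, 1-aligned)
65..73  rss  (8B, 1-aligned)
73..75  uid  (2B, 1-aligned)
sizeof = 75, alignof = 1
array of 4: 4 × 75 = 300

300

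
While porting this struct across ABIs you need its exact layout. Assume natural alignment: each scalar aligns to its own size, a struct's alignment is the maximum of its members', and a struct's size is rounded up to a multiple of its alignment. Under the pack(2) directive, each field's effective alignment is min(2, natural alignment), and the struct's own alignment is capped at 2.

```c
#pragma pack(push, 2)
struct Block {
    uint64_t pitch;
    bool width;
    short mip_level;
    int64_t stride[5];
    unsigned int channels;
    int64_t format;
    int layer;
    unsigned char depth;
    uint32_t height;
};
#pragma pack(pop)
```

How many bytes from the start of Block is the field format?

@0: pitch [8B, align 2] → 8
@8: width [1B, align 1] → 9
+1 pad (align 2)
@10: mip_level [2B, align 2] → 12
@12: stride [40B, align 2] → 52
@52: channels [4B, align 2] → 56
@56: format [8B, align 2] → 64

56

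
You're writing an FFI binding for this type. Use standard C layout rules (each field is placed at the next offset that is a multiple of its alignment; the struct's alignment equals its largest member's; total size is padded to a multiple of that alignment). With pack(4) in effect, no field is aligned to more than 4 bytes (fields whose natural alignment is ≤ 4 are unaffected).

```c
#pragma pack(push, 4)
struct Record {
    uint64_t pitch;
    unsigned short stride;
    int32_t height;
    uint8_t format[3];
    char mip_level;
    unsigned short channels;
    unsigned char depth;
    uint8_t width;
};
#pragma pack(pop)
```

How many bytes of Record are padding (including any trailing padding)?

@0: pitch [8B, align 4] → 8
@8: stride [2B, align 2] → 10
+2 pad (align 4)
@12: height [4B, align 4] → 16
@16: format [3B, align 1] → 19
@19: mip_level [1B, align 1] → 20
@20: channels [2B, align 2] → 22
@22: depth [1B, align 1] → 23
@23: width [1B, align 1] → 24
size 24, align 4
data bytes 22, size 24 → padding 2

2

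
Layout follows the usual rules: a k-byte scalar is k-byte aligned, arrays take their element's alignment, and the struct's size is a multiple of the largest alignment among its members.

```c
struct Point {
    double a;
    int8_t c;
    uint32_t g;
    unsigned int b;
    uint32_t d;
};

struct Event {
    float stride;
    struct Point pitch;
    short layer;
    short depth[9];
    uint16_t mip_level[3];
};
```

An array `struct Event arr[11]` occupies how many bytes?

Point: 0..8  a  (8B, 8-aligned); 8..9  c  (1B, 1-aligned); 9..12  -- padding (3B); 12..16  g  (4B, 4-aligned); 16..20  b  (4B, 4-aligned); 20..24  d  (4B, 4-aligned); sizeof = 24, alignof = 8
0..4  stride  (4B, 4-aligned)
4..8  -- padding (4B)
8..32  pitch  (24B, 8-aligned)
32..34  layer  (2B, 2-aligned)
34..52  depth  (18B, 2-aligned)
52..58  mip_level  (6B, 2-aligned)
58..64  -- tail padding (6B)
sizeof = 64, alignof = 8
array of 11: 11 × 64 = 704

704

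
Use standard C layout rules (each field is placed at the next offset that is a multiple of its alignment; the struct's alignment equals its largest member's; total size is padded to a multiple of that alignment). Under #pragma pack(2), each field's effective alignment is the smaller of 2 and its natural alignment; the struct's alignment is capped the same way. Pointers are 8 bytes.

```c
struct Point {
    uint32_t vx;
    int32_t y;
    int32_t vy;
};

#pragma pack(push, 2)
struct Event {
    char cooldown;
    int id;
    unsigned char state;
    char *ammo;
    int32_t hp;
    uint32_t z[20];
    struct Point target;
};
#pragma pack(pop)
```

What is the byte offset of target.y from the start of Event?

104

Point: vx at 0 (size 4, align 4) → ends 4; y at 4 (size 4, align 4) → ends 8; vy at 8 (size 4, align 4) → ends 12; total 12 bytes, alignment 4
cooldown at 0 (size 1, align 1) → ends 1
pad 1 to align 2 for id
id at 2 (size 4, align 2) → ends 6
state at 6 (size 1, align 1) → ends 7
pad 1 to align 2 for ammo
ammo at 8 (size 8, align 2) → ends 16
hp at 16 (size 4, align 2) → ends 20
z at 20 (size 80, align 2) → ends 100
target at 100 (size 12, align 2) → ends 112
within Point: y at 4
100 + 4 = 104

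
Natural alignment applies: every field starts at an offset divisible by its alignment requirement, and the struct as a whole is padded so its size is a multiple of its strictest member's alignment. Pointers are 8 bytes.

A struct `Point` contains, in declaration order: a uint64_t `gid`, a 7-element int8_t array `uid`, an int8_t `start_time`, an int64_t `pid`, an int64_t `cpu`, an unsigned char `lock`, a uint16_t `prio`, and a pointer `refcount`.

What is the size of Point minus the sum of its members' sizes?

@0: gid [8B, align 8] → 8
@8: uid [7B, align 1] → 15
@15: start_time [1B, align 1] → 16
@16: pid [8B, align 8] → 24
@24: cpu [8B, align 8] → 32
@32: lock [1B, align 1] → 33
+1 pad (align 2)
@34: prio [2B, align 2] → 36
+4 pad (align 8)
@40: refcount [8B, align 8] → 48
size 48, align 8
data bytes 43, size 48 → padding 5

5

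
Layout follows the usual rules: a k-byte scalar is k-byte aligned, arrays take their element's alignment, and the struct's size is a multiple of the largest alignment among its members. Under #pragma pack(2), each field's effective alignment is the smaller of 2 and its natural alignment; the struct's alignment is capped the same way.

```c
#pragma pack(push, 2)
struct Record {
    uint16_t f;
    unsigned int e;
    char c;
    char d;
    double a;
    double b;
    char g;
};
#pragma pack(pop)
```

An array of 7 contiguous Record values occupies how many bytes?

0..2  f  (2B, 2-aligned)
2..6  e  (4B, 2-aligned)
6..7  c  (1B, 1-aligned)
7..8  d  (1B, 1-aligned)
8..16  a  (8B, 2-aligned)
16..24  b  (8B, 2-aligned)
24..25  g  (1B, 1-aligned)
25..26  -- tail padding (1B)
sizeof = 26, alignof = 2
array of 7: 7 × 26 = 182

182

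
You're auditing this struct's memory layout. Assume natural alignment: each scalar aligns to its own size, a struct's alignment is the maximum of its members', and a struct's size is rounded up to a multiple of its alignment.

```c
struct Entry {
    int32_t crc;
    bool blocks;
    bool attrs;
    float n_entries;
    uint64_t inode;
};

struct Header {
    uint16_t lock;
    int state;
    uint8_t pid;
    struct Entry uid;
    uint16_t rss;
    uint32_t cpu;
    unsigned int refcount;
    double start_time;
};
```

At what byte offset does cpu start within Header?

44

Entry: crc at 0 (size 4, align 4) → ends 4; blocks at 4 (size 1, align 1) → ends 5; attrs at 5 (size 1, align 1) → ends 6; pad 2 to align 4 for n_entries; n_entries at 8 (size 4, align 4) → ends 12; pad 4 to align 8 for inode; inode at 16 (size 8, align 8) → ends 24; total 24 bytes, alignment 8
lock at 0 (size 2, align 2) → ends 2
pad 2 to align 4 for state
state at 4 (size 4, align 4) → ends 8
pid at 8 (size 1, align 1) → ends 9
pad 7 to align 8 for uid
uid at 16 (size 24, align 8) → ends 40
rss at 40 (size 2, align 2) → ends 42
pad 2 to align 4 for cpu
cpu at 44 (size 4, align 4) → ends 48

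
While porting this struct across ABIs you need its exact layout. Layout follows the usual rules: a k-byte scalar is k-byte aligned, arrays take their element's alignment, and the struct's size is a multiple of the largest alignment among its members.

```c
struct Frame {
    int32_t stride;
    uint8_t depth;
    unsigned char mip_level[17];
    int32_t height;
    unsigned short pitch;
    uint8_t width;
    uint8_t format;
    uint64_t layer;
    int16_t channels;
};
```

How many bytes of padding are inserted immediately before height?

@0: stride [4B, align 4] → 4
@4: depth [1B, align 1] → 5
@5: mip_level [17B, align 1] → 22
+2 pad (align 4)
@24: height [4B, align 4] → 28

2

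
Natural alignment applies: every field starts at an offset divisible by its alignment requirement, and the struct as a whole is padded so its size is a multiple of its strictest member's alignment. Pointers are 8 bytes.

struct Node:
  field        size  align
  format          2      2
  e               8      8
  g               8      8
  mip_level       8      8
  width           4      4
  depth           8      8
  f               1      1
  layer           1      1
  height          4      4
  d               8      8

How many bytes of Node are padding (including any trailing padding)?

12

format at 0 (size 2, align 2) → ends 2
pad 6 to align 8 for e
e at 8 (size 8, align 8) → ends 16
g at 16 (size 8, align 8) → ends 24
mip_level at 24 (size 8, align 8) → ends 32
width at 32 (size 4, align 4) → ends 36
pad 4 to align 8 for depth
depth at 40 (size 8, align 8) → ends 48
f at 48 (size 1, align 1) → ends 49
layer at 49 (size 1, align 1) → ends 50
pad 2 to align 4 for height
height at 52 (size 4, align 4) → ends 56
d at 56 (size 8, align 8) → ends 64
total 64 bytes, alignment 8
data bytes 52, size 64 → padding 12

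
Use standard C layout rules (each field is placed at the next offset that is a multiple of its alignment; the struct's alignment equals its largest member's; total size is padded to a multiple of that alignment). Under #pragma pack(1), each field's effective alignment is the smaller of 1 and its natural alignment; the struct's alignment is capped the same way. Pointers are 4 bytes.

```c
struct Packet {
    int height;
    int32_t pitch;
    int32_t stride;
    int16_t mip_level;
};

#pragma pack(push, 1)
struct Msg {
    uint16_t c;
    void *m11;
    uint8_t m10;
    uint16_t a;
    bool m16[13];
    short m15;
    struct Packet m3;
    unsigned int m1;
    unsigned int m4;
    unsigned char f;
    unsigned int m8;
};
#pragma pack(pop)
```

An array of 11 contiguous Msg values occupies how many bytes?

Packet: height at 0 (size 4, align 4) → ends 4; pitch at 4 (size 4, align 4) → ends 8; stride at 8 (size 4, align 4) → ends 12; mip_level at 12 (size 2, align 2) → ends 14; tail pad 2 to reach multiple of 4; total 16 bytes, alignment 4
c at 0 (size 2, align 1) → ends 2
m11 at 2 (size 4, align 1) → ends 6
m10 at 6 (size 1, align 1) → ends 7
a at 7 (size 2, align 1) → ends 9
m16 at 9 (size 13, align 1) → ends 22
m15 at 22 (size 2, align 1) → ends 24
m3 at 24 (size 16, align 1) → ends 40
m1 at 40 (size 4, align 1) → ends 44
m4 at 44 (size 4, align 1) → ends 48
f at 48 (size 1, align 1) → ends 49
m8 at 49 (size 4, align 1) → ends 53
total 53 bytes, alignment 1
array of 11: 11 × 53 = 583

583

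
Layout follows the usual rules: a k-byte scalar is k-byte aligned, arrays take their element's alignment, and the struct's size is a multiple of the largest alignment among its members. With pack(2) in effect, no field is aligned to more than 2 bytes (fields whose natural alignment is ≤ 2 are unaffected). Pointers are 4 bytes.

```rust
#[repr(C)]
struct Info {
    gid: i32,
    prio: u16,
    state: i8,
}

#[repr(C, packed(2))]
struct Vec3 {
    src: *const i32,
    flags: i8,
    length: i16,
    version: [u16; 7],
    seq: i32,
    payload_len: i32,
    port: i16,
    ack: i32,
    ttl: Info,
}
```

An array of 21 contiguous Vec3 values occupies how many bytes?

Info: @0: gid [4B, align 4] → 4; @4: prio [2B, align 2] → 6; @6: state [1B, align 1] → 7; +1 tail pad (align 4); size 8, align 4
@0: src [4B, align 2] → 4
@4: flags [1B, align 1] → 5
+1 pad (align 2)
@6: length [2B, align 2] → 8
@8: version [14B, align 2] → 22
@22: seq [4B, align 2] → 26
@26: payload_len [4B, align 2] → 30
@30: port [2B, align 2] → 32
@32: ack [4B, align 2] → 36
@36: ttl [8B, align 2] → 44
size 44, align 2
array of 21: 21 × 44 = 924

924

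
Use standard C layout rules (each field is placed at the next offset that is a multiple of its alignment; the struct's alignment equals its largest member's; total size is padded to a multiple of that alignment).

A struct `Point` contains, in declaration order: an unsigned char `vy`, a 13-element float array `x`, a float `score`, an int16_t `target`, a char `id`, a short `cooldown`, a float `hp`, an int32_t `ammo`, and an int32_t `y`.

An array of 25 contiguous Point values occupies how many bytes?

2000

0..1  vy  (1B, 1-aligned)
1..4  -- padding (3B)
4..56  x  (52B, 4-aligned)
56..60  score  (4B, 4-aligned)
60..62  target  (2B, 2-aligned)
62..63  id  (1B, 1-aligned)
63..64  -- padding (1B)
64..66  cooldown  (2B, 2-aligned)
66..68  -- padding (2B)
68..72  hp  (4B, 4-aligned)
72..76  ammo  (4B, 4-aligned)
76..80  y  (4B, 4-aligned)
sizeof = 80, alignof = 4
array of 25: 25 × 80 = 2000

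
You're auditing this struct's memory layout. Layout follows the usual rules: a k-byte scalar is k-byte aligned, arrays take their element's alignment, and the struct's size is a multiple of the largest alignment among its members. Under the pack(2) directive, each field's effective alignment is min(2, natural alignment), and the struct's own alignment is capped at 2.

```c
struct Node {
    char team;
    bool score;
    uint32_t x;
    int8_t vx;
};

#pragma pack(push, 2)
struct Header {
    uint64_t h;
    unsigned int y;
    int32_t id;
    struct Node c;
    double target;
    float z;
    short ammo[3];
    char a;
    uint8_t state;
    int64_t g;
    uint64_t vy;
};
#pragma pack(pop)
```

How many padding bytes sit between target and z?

0

Node: 0..1  team  (1B, 1-aligned); 1..2  score  (1B, 1-aligned); 2..4  -- padding (2B); 4..8  x  (4B, 4-aligned); 8..9  vx  (1B, 1-aligned); 9..12  -- tail padding (3B); sizeof = 12, alignof = 4
0..8  h  (8B, 2-aligned)
8..12  y  (4B, 2-aligned)
12..16  id  (4B, 2-aligned)
16..28  c  (12B, 2-aligned)
28..36  target  (8B, 2-aligned)
36..40  z  (4B, 2-aligned)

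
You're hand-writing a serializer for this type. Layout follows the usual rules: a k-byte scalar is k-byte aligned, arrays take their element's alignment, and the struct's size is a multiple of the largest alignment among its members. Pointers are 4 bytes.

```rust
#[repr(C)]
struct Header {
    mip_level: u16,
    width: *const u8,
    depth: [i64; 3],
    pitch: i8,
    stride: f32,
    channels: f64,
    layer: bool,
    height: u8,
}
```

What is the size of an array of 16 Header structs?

@0: mip_level [2B, align 2] → 2
+2 pad (align 4)
@4: width [4B, align 4] → 8
@8: depth [24B, align 8] → 32
@32: pitch [1B, align 1] → 33
+3 pad (align 4)
@36: stride [4B, align 4] → 40
@40: channels [8B, align 8] → 48
@48: layer [1B, align 1] → 49
@49: height [1B, align 1] → 50
+6 tail pad (align 8)
size 56, align 8
array of 16: 16 × 56 = 896

896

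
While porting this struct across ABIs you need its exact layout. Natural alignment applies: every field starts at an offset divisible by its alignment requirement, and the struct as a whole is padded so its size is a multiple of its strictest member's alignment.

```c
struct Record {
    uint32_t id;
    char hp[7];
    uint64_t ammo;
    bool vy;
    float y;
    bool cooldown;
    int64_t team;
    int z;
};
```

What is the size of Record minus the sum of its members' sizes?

@0: id [4B, align 4] → 4
@4: hp [7B, align 1] → 11
+5 pad (align 8)
@16: ammo [8B, align 8] → 24
@24: vy [1B, align 1] → 25
+3 pad (align 4)
@28: y [4B, align 4] → 32
@32: cooldown [1B, align 1] → 33
+7 pad (align 8)
@40: team [8B, align 8] → 48
@48: z [4B, align 4] → 52
+4 tail pad (align 8)
size 56, align 8
data bytes 37, size 56 → padding 19

19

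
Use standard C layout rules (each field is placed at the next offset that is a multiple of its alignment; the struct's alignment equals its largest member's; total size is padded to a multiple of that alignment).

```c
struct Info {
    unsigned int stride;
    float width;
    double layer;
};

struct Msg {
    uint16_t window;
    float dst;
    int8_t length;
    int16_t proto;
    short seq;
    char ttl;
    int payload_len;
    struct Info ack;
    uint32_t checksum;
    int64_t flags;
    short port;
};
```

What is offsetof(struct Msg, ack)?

Info: 0..4  stride  (4B, 4-aligned); 4..8  width  (4B, 4-aligned); 8..16  layer  (8B, 8-aligned); sizeof = 16, alignof = 8
0..2  window  (2B, 2-aligned)
2..4  -- padding (2B)
4..8  dst  (4B, 4-aligned)
8..9  length  (1B, 1-aligned)
9..10  -- padding (1B)
10..12  proto  (2B, 2-aligned)
12..14  seq  (2B, 2-aligned)
14..15  ttl  (1B, 1-aligned)
15..16  -- padding (1B)
16..20  payload_len  (4B, 4-aligned)
20..24  -- padding (4B)
24..40  ack  (16B, 8-aligned)

24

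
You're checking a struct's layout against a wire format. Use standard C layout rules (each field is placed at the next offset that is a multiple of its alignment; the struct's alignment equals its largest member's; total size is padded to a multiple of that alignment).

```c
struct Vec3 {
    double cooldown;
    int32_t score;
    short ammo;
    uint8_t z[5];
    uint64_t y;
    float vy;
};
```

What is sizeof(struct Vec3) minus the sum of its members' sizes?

9

0..8  cooldown  (8B, 8-aligned)
8..12  score  (4B, 4-aligned)
12..14  ammo  (2B, 2-aligned)
14..19  z  (5B, 1-aligned)
19..24  -- padding (5B)
24..32  y  (8B, 8-aligned)
32..36  vy  (4B, 4-aligned)
36..40  -- tail padding (4B)
sizeof = 40, alignof = 8
data bytes 31, size 40 → padding 9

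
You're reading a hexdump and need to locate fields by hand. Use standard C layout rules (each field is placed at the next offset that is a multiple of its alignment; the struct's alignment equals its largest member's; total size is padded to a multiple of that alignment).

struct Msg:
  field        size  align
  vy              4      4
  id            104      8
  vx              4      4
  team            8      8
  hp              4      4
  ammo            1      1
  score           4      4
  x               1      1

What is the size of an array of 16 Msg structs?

0..4  vy  (4B, 4-aligned)
4..8  -- padding (4B)
8..112  id  (104B, 8-aligned)
112..116  vx  (4B, 4-aligned)
116..120  -- padding (4B)
120..128  team  (8B, 8-aligned)
128..132  hp  (4B, 4-aligned)
132..133  ammo  (1B, 1-aligned)
133..136  -- padding (3B)
136..140  score  (4B, 4-aligned)
140..141  x  (1B, 1-aligned)
141..144  -- tail padding (3B)
sizeof = 144, alignof = 8
array of 16: 16 × 144 = 2304

2304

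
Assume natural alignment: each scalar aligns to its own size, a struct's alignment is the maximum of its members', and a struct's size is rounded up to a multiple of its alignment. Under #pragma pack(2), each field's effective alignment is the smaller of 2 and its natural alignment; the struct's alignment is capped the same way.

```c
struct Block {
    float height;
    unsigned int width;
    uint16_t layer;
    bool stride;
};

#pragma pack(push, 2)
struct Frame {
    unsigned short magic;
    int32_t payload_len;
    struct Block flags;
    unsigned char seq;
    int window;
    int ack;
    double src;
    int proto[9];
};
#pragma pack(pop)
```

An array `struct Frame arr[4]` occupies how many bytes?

Block: 0..4  height  (4B, 4-aligned); 4..8  width  (4B, 4-aligned); 8..10  layer  (2B, 2-aligned); 10..11  stride  (1B, 1-aligned); 11..12  -- tail padding (1B); sizeof = 12, alignof = 4
0..2  magic  (2B, 2-aligned)
2..6  payload_len  (4B, 2-aligned)
6..18  flags  (12B, 2-aligned)
18..19  seq  (1B, 1-aligned)
19..20  -- padding (1B)
20..24  window  (4B, 2-aligned)
24..28  ack  (4B, 2-aligned)
28..36  src  (8B, 2-aligned)
36..72  proto  (36B, 2-aligned)
sizeof = 72, alignof = 2
array of 4: 4 × 72 = 288

288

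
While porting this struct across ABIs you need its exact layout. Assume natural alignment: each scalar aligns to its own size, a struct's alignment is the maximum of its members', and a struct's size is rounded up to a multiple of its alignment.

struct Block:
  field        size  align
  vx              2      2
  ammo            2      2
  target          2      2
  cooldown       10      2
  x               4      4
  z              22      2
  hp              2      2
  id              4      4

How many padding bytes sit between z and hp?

0

@0: vx [2B, align 2] → 2
@2: ammo [2B, align 2] → 4
@4: target [2B, align 2] → 6
@6: cooldown [10B, align 2] → 16
@16: x [4B, align 4] → 20
@20: z [22B, align 2] → 42
@42: hp [2B, align 2] → 44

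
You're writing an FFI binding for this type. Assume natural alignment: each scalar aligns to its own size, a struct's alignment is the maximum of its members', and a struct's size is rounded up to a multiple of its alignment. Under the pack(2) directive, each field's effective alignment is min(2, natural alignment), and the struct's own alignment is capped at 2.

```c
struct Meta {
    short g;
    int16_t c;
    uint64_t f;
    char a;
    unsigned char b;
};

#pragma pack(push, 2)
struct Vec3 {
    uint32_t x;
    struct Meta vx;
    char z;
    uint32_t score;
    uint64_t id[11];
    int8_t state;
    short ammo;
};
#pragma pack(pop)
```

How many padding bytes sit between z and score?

Meta: @0: g [2B, align 2] → 2; @2: c [2B, align 2] → 4; +4 pad (align 8); @8: f [8B, align 8] → 16; @16: a [1B, align 1] → 17; @17: b [1B, align 1] → 18; +6 tail pad (align 8); size 24, align 8
@0: x [4B, align 2] → 4
@4: vx [24B, align 2] → 28
@28: z [1B, align 1] → 29
+1 pad (align 2)
@30: score [4B, align 2] → 34

1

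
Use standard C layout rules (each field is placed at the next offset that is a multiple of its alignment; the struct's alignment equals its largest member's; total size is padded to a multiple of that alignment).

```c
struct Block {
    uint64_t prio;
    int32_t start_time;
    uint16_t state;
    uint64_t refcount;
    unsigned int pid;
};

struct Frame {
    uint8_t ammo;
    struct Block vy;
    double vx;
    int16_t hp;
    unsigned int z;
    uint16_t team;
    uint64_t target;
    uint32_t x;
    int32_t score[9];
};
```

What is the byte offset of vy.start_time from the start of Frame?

Block: prio at 0 (size 8, align 8) → ends 8; start_time at 8 (size 4, align 4) → ends 12; state at 12 (size 2, align 2) → ends 14; pad 2 to align 8 for refcount; refcount at 16 (size 8, align 8) → ends 24; pid at 24 (size 4, align 4) → ends 28; tail pad 4 to reach multiple of 8; total 32 bytes, alignment 8
ammo at 0 (size 1, align 1) → ends 1
pad 7 to align 8 for vy
vy at 8 (size 32, align 8) → ends 40
within Block: start_time at 8
8 + 8 = 16

16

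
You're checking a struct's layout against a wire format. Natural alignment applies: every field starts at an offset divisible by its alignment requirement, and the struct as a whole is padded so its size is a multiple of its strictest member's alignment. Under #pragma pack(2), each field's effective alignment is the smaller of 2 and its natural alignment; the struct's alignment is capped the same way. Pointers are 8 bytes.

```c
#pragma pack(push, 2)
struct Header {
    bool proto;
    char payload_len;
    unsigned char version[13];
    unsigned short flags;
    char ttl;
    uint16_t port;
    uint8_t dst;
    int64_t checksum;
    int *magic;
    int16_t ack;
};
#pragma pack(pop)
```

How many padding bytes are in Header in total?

0..1  proto  (1B, 1-aligned)
1..2  payload_len  (1B, 1-aligned)
2..15  version  (13B, 1-aligned)
15..16  -- padding (1B)
16..18  flags  (2B, 2-aligned)
18..19  ttl  (1B, 1-aligned)
19..20  -- padding (1B)
20..22  port  (2B, 2-aligned)
22..23  dst  (1B, 1-aligned)
23..24  -- padding (1B)
24..32  checksum  (8B, 2-aligned)
32..40  magic  (8B, 2-aligned)
40..42  ack  (2B, 2-aligned)
sizeof = 42, alignof = 2
data bytes 39, size 42 → padding 3

3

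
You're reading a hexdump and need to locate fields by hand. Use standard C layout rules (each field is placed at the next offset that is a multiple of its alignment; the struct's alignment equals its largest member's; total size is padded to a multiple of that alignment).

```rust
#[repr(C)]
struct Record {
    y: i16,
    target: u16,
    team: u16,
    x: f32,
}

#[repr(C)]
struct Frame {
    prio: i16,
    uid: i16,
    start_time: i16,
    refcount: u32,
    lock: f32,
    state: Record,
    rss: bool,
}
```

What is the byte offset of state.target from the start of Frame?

Record: y at 0 (size 2, align 2) → ends 2; target at 2 (size 2, align 2) → ends 4; team at 4 (size 2, align 2) → ends 6; pad 2 to align 4 for x; x at 8 (size 4, align 4) → ends 12; total 12 bytes, alignment 4
prio at 0 (size 2, align 2) → ends 2
uid at 2 (size 2, align 2) → ends 4
start_time at 4 (size 2, align 2) → ends 6
pad 2 to align 4 for refcount
refcount at 8 (size 4, align 4) → ends 12
lock at 12 (size 4, align 4) → ends 16
state at 16 (size 12, align 4) → ends 28
within Record: target at 2
16 + 2 = 18

18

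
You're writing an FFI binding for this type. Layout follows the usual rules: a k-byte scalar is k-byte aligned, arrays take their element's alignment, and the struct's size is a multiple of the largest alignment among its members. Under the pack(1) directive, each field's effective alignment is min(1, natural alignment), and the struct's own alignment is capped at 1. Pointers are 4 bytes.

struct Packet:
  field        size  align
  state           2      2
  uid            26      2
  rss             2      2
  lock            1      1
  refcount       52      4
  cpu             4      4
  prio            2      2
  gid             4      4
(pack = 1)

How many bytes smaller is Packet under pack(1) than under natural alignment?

3

natural layout:
  @0: state [2B, align 2] → 2
  @2: uid [26B, align 2] → 28
  @28: rss [2B, align 2] → 30
  @30: lock [1B, align 1] → 31
  +1 pad (align 4)
  @32: refcount [52B, align 4] → 84
  @84: cpu [4B, align 4] → 88
  @88: prio [2B, align 2] → 90
  +2 pad (align 4)
  @92: gid [4B, align 4] → 96
  size 96, align 4
packed(1) layout:
  @0: state [2B, align 1] → 2
  @2: uid [26B, align 1] → 28
  @28: rss [2B, align 1] → 30
  @30: lock [1B, align 1] → 31
  @31: refcount [52B, align 1] → 83
  @83: cpu [4B, align 1] → 87
  @87: prio [2B, align 1] → 89
  @89: gid [4B, align 1] → 93
  size 93, align 1
96 − 93 = 3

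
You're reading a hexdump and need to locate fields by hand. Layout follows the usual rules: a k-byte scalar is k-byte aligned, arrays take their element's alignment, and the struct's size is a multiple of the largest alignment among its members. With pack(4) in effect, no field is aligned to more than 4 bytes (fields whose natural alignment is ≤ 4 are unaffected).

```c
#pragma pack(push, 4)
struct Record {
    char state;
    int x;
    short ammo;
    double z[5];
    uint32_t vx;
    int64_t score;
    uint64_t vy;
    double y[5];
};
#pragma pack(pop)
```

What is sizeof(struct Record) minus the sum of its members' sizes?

0..1  state  (1B, 1-aligned)
1..4  -- padding (3B)
4..8  x  (4B, 4-aligned)
8..10  ammo  (2B, 2-aligned)
10..12  -- padding (2B)
12..52  z  (40B, 4-aligned)
52..56  vx  (4B, 4-aligned)
56..64  score  (8B, 4-aligned)
64..72  vy  (8B, 4-aligned)
72..112  y  (40B, 4-aligned)
sizeof = 112, alignof = 4
data bytes 107, size 112 → padding 5

5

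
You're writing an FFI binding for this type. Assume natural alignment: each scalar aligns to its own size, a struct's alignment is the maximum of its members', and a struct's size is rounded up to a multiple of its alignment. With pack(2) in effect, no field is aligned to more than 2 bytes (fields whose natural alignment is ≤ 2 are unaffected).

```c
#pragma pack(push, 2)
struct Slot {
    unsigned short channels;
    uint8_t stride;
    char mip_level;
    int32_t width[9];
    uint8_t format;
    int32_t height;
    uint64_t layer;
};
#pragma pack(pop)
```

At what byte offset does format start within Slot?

channels at 0 (size 2, align 2) → ends 2
stride at 2 (size 1, align 1) → ends 3
mip_level at 3 (size 1, align 1) → ends 4
width at 4 (size 36, align 2) → ends 40
format at 40 (size 1, align 1) → ends 41

40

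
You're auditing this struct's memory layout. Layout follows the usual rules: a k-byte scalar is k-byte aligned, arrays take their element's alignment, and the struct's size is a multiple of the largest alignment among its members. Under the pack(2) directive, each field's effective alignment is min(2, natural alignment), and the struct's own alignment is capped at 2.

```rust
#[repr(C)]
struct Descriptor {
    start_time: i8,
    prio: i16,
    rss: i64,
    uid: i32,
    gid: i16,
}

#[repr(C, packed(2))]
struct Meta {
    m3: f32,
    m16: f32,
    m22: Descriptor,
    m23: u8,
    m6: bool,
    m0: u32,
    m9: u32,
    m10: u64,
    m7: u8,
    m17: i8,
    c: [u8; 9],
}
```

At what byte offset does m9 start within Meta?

Descriptor: @0: start_time [1B, align 1] → 1; +1 pad (align 2); @2: prio [2B, align 2] → 4; +4 pad (align 8); @8: rss [8B, align 8] → 16; @16: uid [4B, align 4] → 20; @20: gid [2B, align 2] → 22; +2 tail pad (align 8); size 24, align 8
@0: m3 [4B, align 2] → 4
@4: m16 [4B, align 2] → 8
@8: m22 [24B, align 2] → 32
@32: m23 [1B, align 1] → 33
@33: m6 [1B, align 1] → 34
@34: m0 [4B, align 2] → 38
@38: m9 [4B, align 2] → 42

38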